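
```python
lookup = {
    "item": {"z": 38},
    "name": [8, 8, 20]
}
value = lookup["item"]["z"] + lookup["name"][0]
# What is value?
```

Trace:
`lookup = { ...` → lookup = {'item': {'z': 38}, 'name': [8, 8, 20]}
`value = lookup["item"]["z"] + lookup["name"][0]` → value = 46
So value = 46

Answer: 46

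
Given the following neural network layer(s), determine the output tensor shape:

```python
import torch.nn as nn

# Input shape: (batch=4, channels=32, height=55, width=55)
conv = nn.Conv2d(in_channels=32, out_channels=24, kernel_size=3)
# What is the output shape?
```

Input: (4, 32, 55, 55) -> Output: (4, 24, 53, 53)

Answer: (4, 24, 53, 53)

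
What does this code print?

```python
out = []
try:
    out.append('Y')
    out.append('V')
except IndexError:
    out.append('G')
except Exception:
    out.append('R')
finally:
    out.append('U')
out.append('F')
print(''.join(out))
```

Execution trace: 'Y' (try body) → 'V' (try body, no exception) → 'U' (finally) → 'F' (after the try/except). Output: YVUF

Answer: YVUF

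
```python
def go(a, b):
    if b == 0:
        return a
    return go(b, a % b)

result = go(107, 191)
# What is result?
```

go(107, 191) -> go(191, 107) -> go(107, 84) -> go(84, 23) -> go(23, 15) -> go(15, 8) -> go(8, 7) -> go(7, 1) -> go(1, 0) -> 1

Answer: 1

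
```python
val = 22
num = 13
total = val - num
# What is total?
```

Trace:
`val = 22` → val = 22
`num = 13` → num = 13
`total = val - num` → total = 9
So total = 9

Answer: 9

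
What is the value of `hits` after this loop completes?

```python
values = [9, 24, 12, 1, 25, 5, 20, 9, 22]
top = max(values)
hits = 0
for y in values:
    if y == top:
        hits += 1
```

Count of max value 25 in [9, 24, 12, 1, 25, 5, 20, 9, 22]
`hits` takes the values: 0 → 1

Answer: 1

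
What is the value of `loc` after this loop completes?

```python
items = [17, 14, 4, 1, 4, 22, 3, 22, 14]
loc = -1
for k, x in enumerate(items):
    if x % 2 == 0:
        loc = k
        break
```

First even number index in [17, 14, 4, 1, 4, 22, 3, 22, 14]
`loc` takes the values: -1 → 1

Answer: 1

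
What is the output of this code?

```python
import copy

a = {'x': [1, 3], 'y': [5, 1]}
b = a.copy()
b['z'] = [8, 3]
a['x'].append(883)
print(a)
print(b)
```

Key concept: shallow copy of dict with mutable values.
Step by step:
`a = {'x': [1, 3], 'y': [5, 1]}` → a = {'x': [1, 3], 'y': [5, 1]}
`b = a.copy()` → b = {'x': [1, 3], 'y': [5, 1]}
`b['z'] = [8, 3]` → b = {'x': [1, 3], 'y': [5, 1], 'z': [8, 3]}
`a['x'].append(883)` → a = {'x': [1, 3, 883], 'y': [5, 1]}; b = {'x': [1, 3, 883], 'y': [5, 1], 'z': [8, 3]}
`print(a)` → prints {'x': [1, 3, 883], 'y': [5, 1]}
`print(b)` → prints {'x': [1, 3, 883], 'y': [5, 1], 'z': [8, 3]}

Answer:
{'x': [1, 3, 883], 'y': [5, 1]}
{'x': [1, 3, 883], 'y': [5, 1], 'z': [8, 3]}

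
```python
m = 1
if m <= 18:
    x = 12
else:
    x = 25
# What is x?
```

Trace:
`m = 1` → m = 1
`if m <= 18: ...` → m <= 18 is True → x = 12
So x = 12

Answer: 12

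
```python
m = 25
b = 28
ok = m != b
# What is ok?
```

Trace:
`m = 25` → m = 25
`b = 28` → b = 28
`ok = m != b` → ok = True
So ok = True

Answer: True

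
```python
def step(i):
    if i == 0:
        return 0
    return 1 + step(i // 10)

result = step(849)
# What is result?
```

Count of digits of 849: 3

Answer: 3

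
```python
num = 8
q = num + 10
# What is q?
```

Trace:
`num = 8` → num = 8
`q = num + 10` → q = 18
So q = 18

Answer: 18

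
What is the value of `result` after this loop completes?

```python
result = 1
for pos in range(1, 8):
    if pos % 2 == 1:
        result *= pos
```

Product of odd numbers 1 to 7
`result` takes the values: 1 → 3 → 15 → 105

Answer: 105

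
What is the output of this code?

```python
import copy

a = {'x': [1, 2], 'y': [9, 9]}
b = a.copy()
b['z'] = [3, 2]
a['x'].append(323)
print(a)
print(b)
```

Key concept: shallow copy of dict with mutable values.
Step by step:
`a = {'x': [1, 2], 'y': [9, 9]}` → a = {'x': [1, 2], 'y': [9, 9]}
`b = a.copy()` → b = {'x': [1, 2], 'y': [9, 9]}
`b['z'] = [3, 2]` → b = {'x': [1, 2], 'y': [9, 9], 'z': [3, 2]}
`a['x'].append(323)` → a = {'x': [1, 2, 323], 'y': [9, 9]}; b = {'x': [1, 2, 323], 'y': [9, 9], 'z': [3, 2]}
`print(a)` → prints {'x': [1, 2, 323], 'y': [9, 9]}
`print(b)` → prints {'x': [1, 2, 323], 'y': [9, 9], 'z': [3, 2]}

Answer:
{'x': [1, 2, 323], 'y': [9, 9]}
{'x': [1, 2, 323], 'y': [9, 9], 'z': [3, 2]}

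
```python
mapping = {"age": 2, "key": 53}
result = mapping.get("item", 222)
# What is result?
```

Trace:
`mapping = {"age": 2, "key": 53}` → mapping = {'age': 2, 'key': 53}
`result = mapping.get("item", 222)` → result = 222
So result = 222

Answer: 222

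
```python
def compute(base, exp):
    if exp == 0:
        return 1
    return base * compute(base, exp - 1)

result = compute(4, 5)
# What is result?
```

compute(4, 5) = 4 * 4 * 4 * 4 * 4 = 1024

Answer: 1024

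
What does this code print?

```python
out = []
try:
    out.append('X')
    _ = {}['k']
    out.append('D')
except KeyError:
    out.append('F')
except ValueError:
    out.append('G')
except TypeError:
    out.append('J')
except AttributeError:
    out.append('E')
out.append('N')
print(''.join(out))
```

Execution trace: 'X' (try body) → 'F' (except KeyError) → 'N' (after the try/except). Output: XFN

Answer: XFN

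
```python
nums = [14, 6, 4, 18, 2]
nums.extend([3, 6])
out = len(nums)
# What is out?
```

Trace:
`nums = [14, 6, 4, 18, 2]` → nums = [14, 6, 4, 18, 2]
`nums.extend([3, 6])` → nums = [14, 6, 4, 18, 2, 3, 6]
`out = len(nums)` → out = 7
So out = 7

Answer: 7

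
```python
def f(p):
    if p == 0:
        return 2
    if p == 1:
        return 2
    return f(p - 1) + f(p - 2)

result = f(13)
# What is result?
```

Build up from base cases: f(0)=2, f(1)=2, f(2)=4, f(3)=6, f(4)=10, f(5)=16, f(6)=26, ..., f(13)=754

Answer: 754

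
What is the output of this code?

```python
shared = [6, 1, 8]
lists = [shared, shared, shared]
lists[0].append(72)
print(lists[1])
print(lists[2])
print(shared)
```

Key concept: list of same reference.
Step by step:
`shared = [6, 1, 8]` → shared = [6, 1, 8]
`lists = [shared, shared, shared]` → lists = [[6, 1, 8], [6, 1, 8], [6, 1, 8]]
`lists[0].append(72)` → shared = [6, 1, 8, 72]; lists = [[6, 1, 8, 72], [6, 1, 8, 72], [6, 1, 8, 72]]
`print(lists[1])` → prints [6, 1, 8, 72]
`print(lists[2])` → prints [6, 1, 8, 72]
`print(shared)` → prints [6, 1, 8, 72]

Answer:
[6, 1, 8, 72]
[6, 1, 8, 72]
[6, 1, 8, 72]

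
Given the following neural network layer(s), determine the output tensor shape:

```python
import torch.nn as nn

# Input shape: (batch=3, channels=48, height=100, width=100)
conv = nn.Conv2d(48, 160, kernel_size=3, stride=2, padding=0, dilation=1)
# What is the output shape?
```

Input: (3, 48, 100, 100) -> Output: (3, 160, 49, 49)

Answer: (3, 160, 49, 49)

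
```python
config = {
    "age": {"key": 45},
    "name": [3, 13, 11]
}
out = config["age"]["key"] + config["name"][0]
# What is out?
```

Trace:
`config = { ...` → config = {'age': {'key': 45}, 'name': [3, 13, 11]}
`out = config["age"]["key"] + config["name"][0]` → out = 48
So out = 48

Answer: 48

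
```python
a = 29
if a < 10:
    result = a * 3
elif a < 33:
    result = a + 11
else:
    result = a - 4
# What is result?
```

Trace:
`a = 29` → a = 29
`if a < 10: ...` → a < 10 is False, a < 33 is True → result = 40
So result = 40

Answer: 40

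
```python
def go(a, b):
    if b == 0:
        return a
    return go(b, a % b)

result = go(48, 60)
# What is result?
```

go(48, 60) -> go(60, 48) -> go(48, 12) -> go(12, 0) -> 12

Answer: 12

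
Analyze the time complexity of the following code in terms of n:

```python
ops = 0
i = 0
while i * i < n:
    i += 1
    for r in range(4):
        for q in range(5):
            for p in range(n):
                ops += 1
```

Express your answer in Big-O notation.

Each loop level contributes: √n × 1 × 1 × n. Multiplying the contributions gives O(n√n).

Answer: O(n√n)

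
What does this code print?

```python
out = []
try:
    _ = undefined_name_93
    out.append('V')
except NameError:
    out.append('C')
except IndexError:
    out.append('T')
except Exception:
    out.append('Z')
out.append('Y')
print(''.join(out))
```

Execution trace: 'C' (except NameError) → 'Y' (after the try/except). Output: CY

Answer: CY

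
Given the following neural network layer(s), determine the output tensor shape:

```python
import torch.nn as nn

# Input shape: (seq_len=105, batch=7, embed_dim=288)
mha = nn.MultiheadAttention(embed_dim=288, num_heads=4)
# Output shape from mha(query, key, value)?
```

Input: (105, 7, 288) -> Output: (105, 7, 288)

Answer: (105, 7, 288)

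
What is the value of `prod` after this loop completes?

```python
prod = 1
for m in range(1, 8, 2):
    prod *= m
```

Product of 1, 3, 5, ... up to 7
`prod` takes the values: 1 → 3 → 15 → 105

Answer: 105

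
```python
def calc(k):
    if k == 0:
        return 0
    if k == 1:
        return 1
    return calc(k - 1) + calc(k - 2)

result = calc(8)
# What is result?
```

Build up from base cases: calc(0)=0, calc(1)=1, calc(2)=1, calc(3)=2, calc(4)=3, calc(5)=5, calc(6)=8, ..., calc(8)=21

Answer: 21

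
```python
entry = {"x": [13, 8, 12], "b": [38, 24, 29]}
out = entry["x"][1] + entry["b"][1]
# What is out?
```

Trace:
`entry = {"x": [13, 8, 12], "b": [38, 24, 29]}` → entry = {'x': [13, 8, 12], 'b': [38, 24, 29]}
`out = entry["x"][1] + entry["b"][1]` → out = 32
So out = 32

Answer: 32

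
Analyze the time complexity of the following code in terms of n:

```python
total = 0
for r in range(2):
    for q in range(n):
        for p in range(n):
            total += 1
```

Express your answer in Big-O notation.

Each loop level contributes: 1 × n × n. Multiplying the contributions gives O(n^2).

Answer: O(n^2)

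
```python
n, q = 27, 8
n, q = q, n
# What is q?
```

Trace:
`n, q = 27, 8` → n = 27; q = 8
`n, q = q, n` → n = 8; q = 27
So q = 27

Answer: 27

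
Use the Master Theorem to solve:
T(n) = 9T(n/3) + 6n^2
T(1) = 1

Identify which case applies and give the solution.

a=9, b=3, f(n)=6n^2. log_3(9) = 2. Since c=2 = 2, Case 2 applies: T(n) = Θ(n^log_b(a) · log n) = O(n^2 log n).

Answer: O(n^2 log n) - Case 2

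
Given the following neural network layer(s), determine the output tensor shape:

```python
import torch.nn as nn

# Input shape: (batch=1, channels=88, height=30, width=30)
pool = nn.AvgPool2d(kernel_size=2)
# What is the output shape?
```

Input: (1, 88, 30, 30) -> Output: (1, 88, 15, 15)

Answer: (1, 88, 15, 15)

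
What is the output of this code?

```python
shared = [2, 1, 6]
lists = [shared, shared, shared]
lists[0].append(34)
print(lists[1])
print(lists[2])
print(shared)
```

Key concept: list of same reference.
Step by step:
`shared = [2, 1, 6]` → shared = [2, 1, 6]
`lists = [shared, shared, shared]` → lists = [[2, 1, 6], [2, 1, 6], [2, 1, 6]]
`lists[0].append(34)` → shared = [2, 1, 6, 34]; lists = [[2, 1, 6, 34], [2, 1, 6, 34], [2, 1, 6, 34]]
`print(lists[1])` → prints [2, 1, 6, 34]
`print(lists[2])` → prints [2, 1, 6, 34]
`print(shared)` → prints [2, 1, 6, 34]

Answer:
[2, 1, 6, 34]
[2, 1, 6, 34]
[2, 1, 6, 34]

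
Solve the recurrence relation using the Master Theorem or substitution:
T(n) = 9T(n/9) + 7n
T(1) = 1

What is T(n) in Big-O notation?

By Master Theorem: a=9, b=9, f(n)=7n. Since log_9(9) = 1 and f(n) = Θ(n^1), Case 2 applies. T(n) = O(n log n).

Answer: O(n log n)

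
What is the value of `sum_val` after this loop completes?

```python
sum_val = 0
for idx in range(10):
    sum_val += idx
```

Sum of 0 to 9 = 45
`sum_val` takes the values: 0 → 1 → 3 → 6 → 10 → 15 → 21 → 28 → 36 → 45

Answer: 45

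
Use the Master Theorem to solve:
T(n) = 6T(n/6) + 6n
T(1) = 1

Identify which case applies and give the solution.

a=6, b=6, f(n)=6n. log_6(6) = 1. Since c=1 = 1, Case 2 applies: T(n) = Θ(n^log_b(a) · log n) = O(n log n).

Answer: O(n log n) - Case 2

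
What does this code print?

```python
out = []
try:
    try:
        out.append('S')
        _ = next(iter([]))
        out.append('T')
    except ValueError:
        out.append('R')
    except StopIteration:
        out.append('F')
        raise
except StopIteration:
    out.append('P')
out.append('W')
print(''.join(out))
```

Execution trace: 'S' (inner try body) → 'F' (inner except StopIteration) → 'P' (outer except StopIteration) → 'W' (after the try/except). Output: SFPW

Answer: SFPW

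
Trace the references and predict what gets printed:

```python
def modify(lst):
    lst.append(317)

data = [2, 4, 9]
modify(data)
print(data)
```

Key concept: function modifies passed list.
Step by step:
`data = [2, 4, 9]` → data = [2, 4, 9]
`modify(data)` → data = [2, 4, 9, 317]
`print(data)` → prints [2, 4, 9, 317]

Answer: [2, 4, 9, 317]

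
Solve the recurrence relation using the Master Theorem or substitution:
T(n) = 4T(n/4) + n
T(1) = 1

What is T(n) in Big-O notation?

By Master Theorem: a=4, b=4, f(n)=n. Since log_4(4) = 1 and f(n) = Θ(n^1), Case 2 applies. T(n) = O(n log n).

Answer: O(n log n)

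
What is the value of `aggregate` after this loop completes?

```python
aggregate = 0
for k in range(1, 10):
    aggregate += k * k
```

Sum of squares 1² to 9² = 285
`aggregate` takes the values: 0 → 1 → 5 → 14 → 30 → 55 → 91 → 140 → 204 → 285

Answer: 285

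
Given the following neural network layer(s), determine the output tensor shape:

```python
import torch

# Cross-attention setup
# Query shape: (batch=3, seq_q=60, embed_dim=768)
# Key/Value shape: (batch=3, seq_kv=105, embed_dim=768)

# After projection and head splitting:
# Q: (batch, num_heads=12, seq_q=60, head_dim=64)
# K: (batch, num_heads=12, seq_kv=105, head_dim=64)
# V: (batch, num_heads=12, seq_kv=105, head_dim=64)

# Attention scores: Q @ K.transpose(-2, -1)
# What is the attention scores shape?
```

Input: (3, 60, 768) -> Output: (3, 12, 60, 105)

Answer: (3, 12, 60, 105)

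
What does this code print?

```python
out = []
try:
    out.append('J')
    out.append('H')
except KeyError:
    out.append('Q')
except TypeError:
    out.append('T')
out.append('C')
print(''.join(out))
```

Execution trace: 'J' (try body) → 'H' (try body, no exception) → 'C' (after the try/except). Output: JHC

Answer: JHC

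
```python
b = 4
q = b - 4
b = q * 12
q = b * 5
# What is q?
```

Trace:
`b = 4` → b = 4
`q = b - 4` → q = 0
`b = q * 12` → b = 0
`q = b * 5` → q = 0
So q = 0

Answer: 0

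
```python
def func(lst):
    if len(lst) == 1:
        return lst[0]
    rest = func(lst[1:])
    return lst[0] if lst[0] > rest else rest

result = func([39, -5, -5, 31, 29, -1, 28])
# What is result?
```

Recursive max over [39, -5, -5, 31, 29, -1, 28] = 39

Answer: 39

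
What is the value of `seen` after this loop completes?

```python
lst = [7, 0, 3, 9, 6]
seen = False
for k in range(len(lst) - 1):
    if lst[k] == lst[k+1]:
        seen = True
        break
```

Check consecutive duplicates in [7, 0, 3, 9, 6]
`seen` takes the values: False

Answer: False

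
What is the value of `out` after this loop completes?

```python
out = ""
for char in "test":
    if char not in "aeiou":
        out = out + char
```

Remove vowels from 'test'
`out` takes the values: "" → "t" → "ts" → "tst"

Answer: "tst"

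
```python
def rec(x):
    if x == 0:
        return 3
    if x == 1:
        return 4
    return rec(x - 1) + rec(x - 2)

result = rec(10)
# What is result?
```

Build up from base cases: rec(0)=3, rec(1)=4, rec(2)=7, rec(3)=11, rec(4)=18, rec(5)=29, rec(6)=47, ..., rec(10)=322

Answer: 322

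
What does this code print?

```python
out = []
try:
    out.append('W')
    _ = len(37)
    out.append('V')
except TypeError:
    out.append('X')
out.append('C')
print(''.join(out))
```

Execution trace: 'W' (try body) → 'X' (except TypeError) → 'C' (after the try/except). Output: WXC

Answer: WXC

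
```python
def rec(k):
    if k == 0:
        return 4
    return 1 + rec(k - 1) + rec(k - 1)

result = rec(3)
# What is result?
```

rec(k) = 1 + 2·rec(k-1), rec(0)=4. Closed form: (4+1)·2^3 - 1 = 39.

Answer: 39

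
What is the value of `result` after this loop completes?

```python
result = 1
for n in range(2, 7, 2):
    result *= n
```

Product of even numbers 2 to 6
`result` takes the values: 1 → 2 → 8 → 48

Answer: 48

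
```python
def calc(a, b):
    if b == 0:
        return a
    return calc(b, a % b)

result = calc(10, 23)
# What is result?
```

calc(10, 23) -> calc(23, 10) -> calc(10, 3) -> calc(3, 1) -> calc(1, 0) -> 1

Answer: 1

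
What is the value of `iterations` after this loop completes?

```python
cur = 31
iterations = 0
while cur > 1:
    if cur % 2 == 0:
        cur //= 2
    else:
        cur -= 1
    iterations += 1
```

Steps to reduce 31 to 1
`iterations` takes the values: 0 → 1 → 2 → 3 → 4 → 5 → 6 → 7 → 8

Answer: 8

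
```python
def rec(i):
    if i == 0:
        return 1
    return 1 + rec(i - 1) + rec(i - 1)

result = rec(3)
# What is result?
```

rec(i) = 1 + 2·rec(i-1), rec(0)=1. Closed form: (1+1)·2^3 - 1 = 15.

Answer: 15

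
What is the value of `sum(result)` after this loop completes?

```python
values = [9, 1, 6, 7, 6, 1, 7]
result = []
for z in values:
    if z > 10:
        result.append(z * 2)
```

Sum of doubled values > 10
`result` takes the values: []
So `sum(result)` = 0

Answer: 0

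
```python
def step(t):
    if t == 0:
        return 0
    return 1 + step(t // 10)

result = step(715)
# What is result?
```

Count of digits of 715: 3

Answer: 3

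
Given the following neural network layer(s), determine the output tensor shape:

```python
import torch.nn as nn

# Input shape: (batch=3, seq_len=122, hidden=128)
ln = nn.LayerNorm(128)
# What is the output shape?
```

Input: (3, 122, 128) -> Output: (3, 122, 128)

Answer: (3, 122, 128)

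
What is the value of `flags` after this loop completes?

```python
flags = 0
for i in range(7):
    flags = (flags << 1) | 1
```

Build 7 consecutive 1-bits: 0b1111111
`flags` takes the values: 0 → 1 → 3 → 7 → 15 → 31 → 63 → 127

Answer: 127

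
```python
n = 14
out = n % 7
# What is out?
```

Trace:
`n = 14` → n = 14
`out = n % 7` → out = 0
So out = 0

Answer: 0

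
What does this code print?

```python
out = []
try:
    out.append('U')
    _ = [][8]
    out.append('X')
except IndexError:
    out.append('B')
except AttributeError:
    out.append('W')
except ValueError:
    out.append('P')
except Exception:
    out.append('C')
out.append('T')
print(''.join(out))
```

Execution trace: 'U' (try body) → 'B' (except IndexError) → 'T' (after the try/except). Output: UBT

Answer: UBT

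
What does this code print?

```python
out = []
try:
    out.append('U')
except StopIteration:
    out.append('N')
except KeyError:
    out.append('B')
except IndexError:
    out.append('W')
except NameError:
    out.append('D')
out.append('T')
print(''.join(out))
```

Execution trace: 'U' (try body, no exception) → 'T' (after the try/except). Output: UT

Answer: UT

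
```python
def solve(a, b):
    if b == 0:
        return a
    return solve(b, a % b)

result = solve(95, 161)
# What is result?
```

solve(95, 161) -> solve(161, 95) -> solve(95, 66) -> solve(66, 29) -> solve(29, 8) -> solve(8, 5) -> solve(5, 3) -> solve(3, 2) -> solve(2, 1) -> solve(1, 0) -> 1

Answer: 1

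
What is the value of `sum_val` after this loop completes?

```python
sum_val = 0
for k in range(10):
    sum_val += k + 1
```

Start at 0, add 1 to 10 = 55
`sum_val` takes the values: 0 → 1 → 3 → 6 → 10 → 15 → 21 → 28 → 36 → 45 → 55

Answer: 55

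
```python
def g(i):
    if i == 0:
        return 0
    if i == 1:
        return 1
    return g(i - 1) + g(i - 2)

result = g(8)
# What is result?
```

Build up from base cases: g(0)=0, g(1)=1, g(2)=1, g(3)=2, g(4)=3, g(5)=5, g(6)=8, ..., g(8)=21

Answer: 21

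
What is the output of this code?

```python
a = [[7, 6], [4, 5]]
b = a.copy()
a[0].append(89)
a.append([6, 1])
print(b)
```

Key concept: shallow copy with nested lists.
Step by step:
`a = [[7, 6], [4, 5]]` → a = [[7, 6], [4, 5]]
`b = a.copy()` → b = [[7, 6], [4, 5]]
`a[0].append(89)` → a = [[7, 6, 89], [4, 5]]; b = [[7, 6, 89], [4, 5]]
`a.append([6, 1])` → a = [[7, 6, 89], [4, 5], [6, 1]]
`print(b)` → prints [[7, 6, 89], [4, 5]]

Answer: [[7, 6, 89], [4, 5]]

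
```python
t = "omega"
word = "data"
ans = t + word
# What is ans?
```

Trace:
`t = "omega"` → t = 'omega'
`word = "data"` → word = 'data'
`ans = t + word` → ans = 'omegadata'
So ans = 'omegadata'

Answer: 'omegadata'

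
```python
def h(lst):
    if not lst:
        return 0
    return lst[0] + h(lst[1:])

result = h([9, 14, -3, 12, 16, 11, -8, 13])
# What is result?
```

9 + 14 + (-3) + 12 + 16 + 11 + (-8) + 13 + 0 = 64

Answer: 64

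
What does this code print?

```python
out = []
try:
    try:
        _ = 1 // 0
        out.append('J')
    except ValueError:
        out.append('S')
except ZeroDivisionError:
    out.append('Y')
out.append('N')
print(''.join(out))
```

Execution trace: 'Y' (outer except ZeroDivisionError) → 'N' (after the try/except). Output: YN

Answer: YN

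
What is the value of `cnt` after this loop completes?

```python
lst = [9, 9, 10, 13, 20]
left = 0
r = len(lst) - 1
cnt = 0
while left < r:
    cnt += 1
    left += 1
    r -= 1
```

Iterations until pointers meet (list length 5)
`cnt` takes the values: 0 → 1 → 2

Answer: 2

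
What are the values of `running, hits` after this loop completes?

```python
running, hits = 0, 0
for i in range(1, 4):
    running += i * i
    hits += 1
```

Sum of squares and count
`running, hits` takes the values: (0, 0) → (1, 0) → (1, 1) → (5, 1) → (5, 2) → (14, 2) → (14, 3)

Answer: 14, 3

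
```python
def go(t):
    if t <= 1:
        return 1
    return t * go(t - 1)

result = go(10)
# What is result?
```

go(10) = 10 * 9 * 8 * 7 * 6 * 5 * 4 * 3 * 2 * 1 = 3628800

Answer: 3628800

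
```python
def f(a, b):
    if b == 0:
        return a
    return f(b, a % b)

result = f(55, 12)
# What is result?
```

f(55, 12) -> f(12, 7) -> f(7, 5) -> f(5, 2) -> f(2, 1) -> f(1, 0) -> 1

Answer: 1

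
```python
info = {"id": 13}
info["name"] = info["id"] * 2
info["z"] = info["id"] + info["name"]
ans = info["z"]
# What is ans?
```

Trace:
`info = {"id": 13}` → info = {'id': 13}
`info["name"] = info["id"] * 2` → info = {'id': 13, 'name': 26}
`info["z"] = info["id"] + info["name"]` → info = {'id': 13, 'name': 26, 'z': 39}
`ans = info["z"]` → ans = 39
So ans = 39

Answer: 39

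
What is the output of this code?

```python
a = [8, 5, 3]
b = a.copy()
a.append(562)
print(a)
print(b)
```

Key concept: list.copy() creates independent copy.
Step by step:
`a = [8, 5, 3]` → a = [8, 5, 3]
`b = a.copy()` → b = [8, 5, 3]
`a.append(562)` → a = [8, 5, 3, 562]
`print(a)` → prints [8, 5, 3, 562]
`print(b)` → prints [8, 5, 3]

Answer:
[8, 5, 3, 562]
[8, 5, 3]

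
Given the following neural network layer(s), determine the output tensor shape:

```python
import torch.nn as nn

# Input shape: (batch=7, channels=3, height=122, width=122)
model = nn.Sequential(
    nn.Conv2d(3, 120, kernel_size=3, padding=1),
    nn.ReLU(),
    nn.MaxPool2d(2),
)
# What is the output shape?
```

Input: (7, 3, 122, 122) -> after Conv2d: (7, 120, 122, 122) -> after ReLU: (7, 120, 122, 122) -> Output: (7, 120, 61, 61)

Answer: (7, 120, 61, 61)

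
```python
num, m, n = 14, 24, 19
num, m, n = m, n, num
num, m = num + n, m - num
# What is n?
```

Trace:
`num, m, n = 14, 24, 19` → num = 14; m = 24; n = 19
`num, m, n = m, n, num` → num = 24; m = 19; n = 14
`num, m = num + n, m - num` → num = 38; m = -5
So n = 14

Answer: 14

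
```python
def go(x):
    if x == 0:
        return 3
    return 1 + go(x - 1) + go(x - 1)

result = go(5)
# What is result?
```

go(x) = 1 + 2·go(x-1), go(0)=3. Closed form: (3+1)·2^5 - 1 = 127.

Answer: 127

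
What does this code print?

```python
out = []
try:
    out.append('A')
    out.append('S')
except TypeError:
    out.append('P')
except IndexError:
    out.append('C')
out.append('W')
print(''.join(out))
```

Execution trace: 'A' (try body) → 'S' (try body, no exception) → 'W' (after the try/except). Output: ASW

Answer: ASW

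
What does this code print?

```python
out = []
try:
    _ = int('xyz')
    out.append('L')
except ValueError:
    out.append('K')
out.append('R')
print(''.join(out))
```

Execution trace: 'K' (except ValueError) → 'R' (after the try/except). Output: KR

Answer: KR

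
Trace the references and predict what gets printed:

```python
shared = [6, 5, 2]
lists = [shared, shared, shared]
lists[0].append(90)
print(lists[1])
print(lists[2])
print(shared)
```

Key concept: list of same reference.
Step by step:
`shared = [6, 5, 2]` → shared = [6, 5, 2]
`lists = [shared, shared, shared]` → lists = [[6, 5, 2], [6, 5, 2], [6, 5, 2]]
`lists[0].append(90)` → shared = [6, 5, 2, 90]; lists = [[6, 5, 2, 90], [6, 5, 2, 90], [6, 5, 2, 90]]
`print(lists[1])` → prints [6, 5, 2, 90]
`print(lists[2])` → prints [6, 5, 2, 90]
`print(shared)` → prints [6, 5, 2, 90]

Answer:
[6, 5, 2, 90]
[6, 5, 2, 90]
[6, 5, 2, 90]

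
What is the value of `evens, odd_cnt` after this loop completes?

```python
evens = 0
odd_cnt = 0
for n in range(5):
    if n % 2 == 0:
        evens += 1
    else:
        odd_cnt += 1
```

Count evens and odds in range(5)
`evens, odd_cnt` takes the values: (0, 0) → (1, 0) → (1, 1) → (2, 1) → (2, 2) → (3, 2)

Answer: 3, 2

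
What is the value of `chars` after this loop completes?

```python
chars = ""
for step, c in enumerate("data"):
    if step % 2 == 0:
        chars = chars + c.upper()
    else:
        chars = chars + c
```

Uppercase even positions in 'data'
`chars` takes the values: "" → "D" → "Da" → "DaT" → "DaTa"

Answer: "DaTa"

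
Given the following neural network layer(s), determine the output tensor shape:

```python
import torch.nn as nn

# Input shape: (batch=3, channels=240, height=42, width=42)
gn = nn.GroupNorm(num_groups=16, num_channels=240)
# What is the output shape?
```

Input: (3, 240, 42, 42) -> Output: (3, 240, 42, 42)

Answer: (3, 240, 42, 42)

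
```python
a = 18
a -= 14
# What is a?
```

Trace:
`a = 18` → a = 18
`a -= 14` → a = 4
So a = 4

Answer: 4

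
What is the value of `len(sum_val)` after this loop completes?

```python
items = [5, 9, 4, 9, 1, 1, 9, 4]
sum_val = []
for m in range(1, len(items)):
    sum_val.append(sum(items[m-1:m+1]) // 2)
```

Number of 2-element averages
`sum_val` takes the values: [] → [7] → [7, 6] → [7, 6, 6] → [7, 6, 6, 5] → [7, 6, 6, 5, 1] → [7, 6, 6, 5, 1, 5] → [7, 6, 6, 5, 1, 5, 6]
So `len(sum_val)` = 7

Answer: 7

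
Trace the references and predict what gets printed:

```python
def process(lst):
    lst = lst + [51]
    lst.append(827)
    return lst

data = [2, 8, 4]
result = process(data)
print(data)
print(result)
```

Key concept: rebinding parameter vs mutation.
Step by step:
`data = [2, 8, 4]` → data = [2, 8, 4]
`result = process(data)` → result = [2, 8, 4, 51, 827]
`print(data)` → prints [2, 8, 4]
`print(result)` → prints [2, 8, 4, 51, 827]

Answer:
[2, 8, 4]
[2, 8, 4, 51, 827]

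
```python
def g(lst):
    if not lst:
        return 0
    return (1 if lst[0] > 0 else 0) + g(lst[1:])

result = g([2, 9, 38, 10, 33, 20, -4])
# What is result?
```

Count of positive elements in [2, 9, 38, 10, 33, 20, -4] = 6

Answer: 6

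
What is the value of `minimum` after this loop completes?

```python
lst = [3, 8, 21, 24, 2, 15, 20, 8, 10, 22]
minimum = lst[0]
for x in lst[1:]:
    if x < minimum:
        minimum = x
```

Minimum of [3, 8, 21, 24, 2, 15, 20, 8, 10, 22]
`minimum` takes the values: 3 → 2

Answer: 2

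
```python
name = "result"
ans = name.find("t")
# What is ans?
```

Trace:
`name = "result"` → name = 'result'
`ans = name.find("t")` → ans = 5
So ans = 5

Answer: 5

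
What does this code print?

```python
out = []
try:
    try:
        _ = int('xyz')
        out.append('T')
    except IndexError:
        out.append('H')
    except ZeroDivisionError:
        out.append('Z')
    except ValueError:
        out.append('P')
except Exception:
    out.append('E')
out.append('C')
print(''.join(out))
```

Execution trace: 'P' (inner except ValueError) → 'C' (after the try/except). Output: PC

Answer: PC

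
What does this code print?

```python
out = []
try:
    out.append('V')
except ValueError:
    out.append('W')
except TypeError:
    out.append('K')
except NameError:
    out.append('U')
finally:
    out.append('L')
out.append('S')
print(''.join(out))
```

Execution trace: 'V' (try body, no exception) → 'L' (finally) → 'S' (after the try/except). Output: VLS

Answer: VLS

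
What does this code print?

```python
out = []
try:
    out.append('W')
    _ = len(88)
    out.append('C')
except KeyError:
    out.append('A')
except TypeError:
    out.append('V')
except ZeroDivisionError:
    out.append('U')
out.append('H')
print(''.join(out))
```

Execution trace: 'W' (try body) → 'V' (except TypeError) → 'H' (after the try/except). Output: WVH

Answer: WVH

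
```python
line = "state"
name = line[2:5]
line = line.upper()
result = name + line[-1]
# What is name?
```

Trace:
`line = "state"` → line = 'state'
`name = line[2:5]` → name = 'ate'
`line = line.upper()` → line = 'STATE'
`result = name + line[-1]` → result = 'ateE'
So name = 'ate'

Answer: 'ate'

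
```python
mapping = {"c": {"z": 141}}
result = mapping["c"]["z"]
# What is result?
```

Trace:
`mapping = {"c": {"z": 141}}` → mapping = {'c': {'z': 141}}
`result = mapping["c"]["z"]` → result = 141
So result = 141

Answer: 141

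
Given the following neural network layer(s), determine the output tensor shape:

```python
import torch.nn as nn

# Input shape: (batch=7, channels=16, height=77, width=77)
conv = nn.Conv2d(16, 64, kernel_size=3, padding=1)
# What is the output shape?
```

Input: (7, 16, 77, 77) -> Output: (7, 64, 77, 77)

Answer: (7, 64, 77, 77)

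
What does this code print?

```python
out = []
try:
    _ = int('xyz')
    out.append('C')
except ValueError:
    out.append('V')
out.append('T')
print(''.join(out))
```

Execution trace: 'V' (except ValueError) → 'T' (after the try/except). Output: VT

Answer: VT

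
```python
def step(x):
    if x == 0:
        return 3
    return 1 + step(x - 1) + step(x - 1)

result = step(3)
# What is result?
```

step(x) = 1 + 2·step(x-1), step(0)=3. Closed form: (3+1)·2^3 - 1 = 31.

Answer: 31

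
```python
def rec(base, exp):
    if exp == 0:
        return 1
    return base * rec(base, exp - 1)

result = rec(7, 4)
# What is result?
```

rec(7, 4) = 7 * 7 * 7 * 7 = 2401

Answer: 2401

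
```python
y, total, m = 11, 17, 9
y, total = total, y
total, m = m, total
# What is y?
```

Trace:
`y, total, m = 11, 17, 9` → y = 11; total = 17; m = 9
`y, total = total, y` → y = 17; total = 11
`total, m = m, total` → total = 9; m = 11
So y = 17

Answer: 17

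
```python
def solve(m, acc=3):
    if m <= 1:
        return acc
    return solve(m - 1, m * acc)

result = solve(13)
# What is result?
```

Accumulator trace (n, acc): (13, 3) -> (12, 39) -> (11, 468) -> (10, 5148) -> (9, 51480) -> (8, 463320) -> (7, 3706560) -> (6, 25945920) -> (5, 155675520) -> (4, 778377600) -> (3, 3113510400) -> (2, 9340531200) -> (1, 18681062400) -> return 18681062400

Answer: 18681062400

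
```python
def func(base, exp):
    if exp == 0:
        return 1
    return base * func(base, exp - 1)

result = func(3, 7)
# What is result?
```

func(3, 7) = 3 * 3 * 3 * 3 * 3 * 3 * 3 = 2187

Answer: 2187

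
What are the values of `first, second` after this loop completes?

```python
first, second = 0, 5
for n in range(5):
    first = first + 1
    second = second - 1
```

first goes 0→5, second goes 5→0
`first, second` takes the values: (0, 5) → (1, 5) → (1, 4) → (2, 4) → (2, 3) → (3, 3) → (3, 2) → (4, 2) → (4, 1) → (5, 1) → (5, 0)

Answer: 5, 0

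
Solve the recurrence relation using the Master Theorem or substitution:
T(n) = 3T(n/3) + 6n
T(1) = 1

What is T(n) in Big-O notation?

By Master Theorem: a=3, b=3, f(n)=6n. Since log_3(3) = 1 and f(n) = Θ(n^1), Case 2 applies. T(n) = O(n log n).

Answer: O(n log n)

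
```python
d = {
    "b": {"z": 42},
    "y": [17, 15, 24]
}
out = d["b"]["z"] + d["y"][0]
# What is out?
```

Trace:
`d = { ...` → d = {'b': {'z': 42}, 'y': [17, 15, 24]}
`out = d["b"]["z"] + d["y"][0]` → out = 59
So out = 59

Answer: 59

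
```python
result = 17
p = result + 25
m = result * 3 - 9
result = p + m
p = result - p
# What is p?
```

Trace:
`result = 17` → result = 17
`p = result + 25` → p = 42
`m = result * 3 - 9` → m = 42
`result = p + m` → result = 84
`p = result - p` → p = 42
So p = 42

Answer: 42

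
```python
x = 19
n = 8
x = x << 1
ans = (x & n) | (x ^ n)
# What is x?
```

Trace:
`x = 19` → x = 19
`n = 8` → n = 8
`x = x << 1` → x = 38
`ans = (x & n) | (x ^ n)` → ans = 46
So x = 38

Answer: 38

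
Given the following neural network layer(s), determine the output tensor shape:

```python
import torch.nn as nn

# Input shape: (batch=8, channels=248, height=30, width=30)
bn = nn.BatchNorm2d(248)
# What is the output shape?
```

Input: (8, 248, 30, 30) -> Output: (8, 248, 30, 30)

Answer: (8, 248, 30, 30)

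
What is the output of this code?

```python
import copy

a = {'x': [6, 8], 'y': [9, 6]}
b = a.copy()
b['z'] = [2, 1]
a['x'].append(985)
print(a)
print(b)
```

Key concept: shallow copy of dict with mutable values.
Step by step:
`a = {'x': [6, 8], 'y': [9, 6]}` → a = {'x': [6, 8], 'y': [9, 6]}
`b = a.copy()` → b = {'x': [6, 8], 'y': [9, 6]}
`b['z'] = [2, 1]` → b = {'x': [6, 8], 'y': [9, 6], 'z': [2, 1]}
`a['x'].append(985)` → a = {'x': [6, 8, 985], 'y': [9, 6]}; b = {'x': [6, 8, 985], 'y': [9, 6], 'z': [2, 1]}
`print(a)` → prints {'x': [6, 8, 985], 'y': [9, 6]}
`print(b)` → prints {'x': [6, 8, 985], 'y': [9, 6], 'z': [2, 1]}

Answer:
{'x': [6, 8, 985], 'y': [9, 6]}
{'x': [6, 8, 985], 'y': [9, 6], 'z': [2, 1]}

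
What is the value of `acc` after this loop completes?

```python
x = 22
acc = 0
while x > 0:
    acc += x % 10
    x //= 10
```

Sum digits of 22
`acc` takes the values: 0 → 2 → 4

Answer: 4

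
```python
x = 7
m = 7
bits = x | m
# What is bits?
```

Trace:
`x = 7` → x = 7
`m = 7` → m = 7
`bits = x | m` → bits = 7
So bits = 7

Answer: 7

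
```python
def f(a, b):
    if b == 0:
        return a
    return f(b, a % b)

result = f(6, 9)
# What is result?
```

f(6, 9) -> f(9, 6) -> f(6, 3) -> f(3, 0) -> 3

Answer: 3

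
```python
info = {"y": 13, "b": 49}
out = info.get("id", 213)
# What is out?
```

Trace:
`info = {"y": 13, "b": 49}` → info = {'y': 13, 'b': 49}
`out = info.get("id", 213)` → out = 213
So out = 213

Answer: 213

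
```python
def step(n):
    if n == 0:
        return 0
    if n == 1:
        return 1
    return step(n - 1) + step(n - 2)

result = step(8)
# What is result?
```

Build up from base cases: step(0)=0, step(1)=1, step(2)=1, step(3)=2, step(4)=3, step(5)=5, step(6)=8, ..., step(8)=21

Answer: 21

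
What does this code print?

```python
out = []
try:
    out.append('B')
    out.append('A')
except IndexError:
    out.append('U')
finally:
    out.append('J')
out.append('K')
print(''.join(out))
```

Execution trace: 'B' (try body) → 'A' (try body, no exception) → 'J' (finally) → 'K' (after the try/except). Output: BAJK

Answer: BAJK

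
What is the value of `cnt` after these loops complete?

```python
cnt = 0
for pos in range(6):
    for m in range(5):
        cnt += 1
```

6 * 5 = 30
`cnt` takes the values: 0 → 1 → 2 → 3 → 4 → 5 → 6 → 7 → 8 → 9 → 10 → 11 → 12 → 13 → 14 → 15 → 16 → 17 → 18 → 19 → 20 → 21 → 22 → 23 → 24 → 25 → 26 → 27 → 28 → 29 → 30

Answer: 30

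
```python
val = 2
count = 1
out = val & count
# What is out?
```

Trace:
`val = 2` → val = 2
`count = 1` → count = 1
`out = val & count` → out = 0
So out = 0

Answer: 0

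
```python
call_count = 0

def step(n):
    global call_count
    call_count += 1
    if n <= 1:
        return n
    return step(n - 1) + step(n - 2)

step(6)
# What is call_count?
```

Calls(n) = 1 + Calls(n-1) + Calls(n-2); Calls(0)=Calls(1)=1. For n=6 this gives 25.

Answer: 25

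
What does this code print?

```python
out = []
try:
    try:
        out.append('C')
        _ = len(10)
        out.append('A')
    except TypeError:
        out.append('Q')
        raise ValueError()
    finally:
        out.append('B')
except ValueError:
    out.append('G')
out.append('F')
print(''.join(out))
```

Execution trace: 'C' (inner try body) → 'Q' (inner except TypeError) → 'B' (inner finally) → 'G' (outer except ValueError) → 'F' (after the try/except). Output: CQBGF

Answer: CQBGF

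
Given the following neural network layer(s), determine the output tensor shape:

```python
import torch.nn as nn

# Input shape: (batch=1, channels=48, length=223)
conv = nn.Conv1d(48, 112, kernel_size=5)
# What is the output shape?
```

Input: (1, 48, 223) -> Output: (1, 112, 219)

Answer: (1, 112, 219)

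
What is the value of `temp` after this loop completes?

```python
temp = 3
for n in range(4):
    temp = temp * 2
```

Multiply by 2, 4 times: 3 * 2^4 = 48
`temp` takes the values: 3 → 6 → 12 → 24 → 48

Answer: 48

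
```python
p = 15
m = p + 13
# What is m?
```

Trace:
`p = 15` → p = 15
`m = p + 13` → m = 28
So m = 28

Answer: 28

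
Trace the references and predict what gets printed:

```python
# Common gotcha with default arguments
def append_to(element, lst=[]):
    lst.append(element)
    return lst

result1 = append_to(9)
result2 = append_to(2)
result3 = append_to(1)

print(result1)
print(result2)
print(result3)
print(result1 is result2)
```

Key concept: mutable default argument gotcha.
Step by step:
`result1 = append_to(9)` → result1 = [9]
`result2 = append_to(2)` → result1 = [9, 2] (same object as result2); result2 = [9, 2] (same object as result1)
`result3 = append_to(1)` → result1 = [9, 2, 1] (same object as result2, result3); result2 = [9, 2, 1] (same object as result1, result3); result3 = [9, 2, 1] (same object as result1, result2)
`print(result1)` → prints [9, 2, 1]
`print(result2)` → prints [9, 2, 1]
`print(result3)` → prints [9, 2, 1]
`print(result1 is result2)` → prints True

Answer:
[9, 2, 1]
[9, 2, 1]
[9, 2, 1]
True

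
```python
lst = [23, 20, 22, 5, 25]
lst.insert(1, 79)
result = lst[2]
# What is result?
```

Trace:
`lst = [23, 20, 22, 5, 25]` → lst = [23, 20, 22, 5, 25]
`lst.insert(1, 79)` → lst = [23, 79, 20, 22, 5, 25]
`result = lst[2]` → result = 20
So result = 20

Answer: 20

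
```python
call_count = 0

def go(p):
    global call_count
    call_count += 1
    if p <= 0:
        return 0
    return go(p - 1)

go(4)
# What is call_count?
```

Linear recursion stepping by 1: 5 calls from p=4 down to ≤0.

Answer: 5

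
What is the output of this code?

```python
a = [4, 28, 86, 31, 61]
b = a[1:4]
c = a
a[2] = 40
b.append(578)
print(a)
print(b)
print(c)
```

Key concept: slice vs alias.
Step by step:
`a = [4, 28, 86, 31, 61]` → a = [4, 28, 86, 31, 61]
`b = a[1:4]` → b = [28, 86, 31]
`c = a` → c = [4, 28, 86, 31, 61] (same object as a)
`a[2] = 40` → a = [4, 28, 40, 31, 61] (same object as c); c = [4, 28, 40, 31, 61] (same object as a)
`b.append(578)` → b = [28, 86, 31, 578]
`print(a)` → prints [4, 28, 40, 31, 61]
`print(b)` → prints [28, 86, 31, 578]
`print(c)` → prints [4, 28, 40, 31, 61]

Answer:
[4, 28, 40, 31, 61]
[28, 86, 31, 578]
[4, 28, 40, 31, 61]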